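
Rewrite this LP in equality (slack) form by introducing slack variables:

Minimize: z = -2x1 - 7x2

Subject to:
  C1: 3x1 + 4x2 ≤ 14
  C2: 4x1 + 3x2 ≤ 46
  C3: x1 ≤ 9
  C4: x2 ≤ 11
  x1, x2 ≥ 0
min z = -2x1 - 7x2

s.t.
  3x1 + 4x2 + s1 = 14
  4x1 + 3x2 + s2 = 46
  x1 + s3 = 9
  x2 + s4 = 11
  x1, x2, s1, s2, s3, s4 ≥ 0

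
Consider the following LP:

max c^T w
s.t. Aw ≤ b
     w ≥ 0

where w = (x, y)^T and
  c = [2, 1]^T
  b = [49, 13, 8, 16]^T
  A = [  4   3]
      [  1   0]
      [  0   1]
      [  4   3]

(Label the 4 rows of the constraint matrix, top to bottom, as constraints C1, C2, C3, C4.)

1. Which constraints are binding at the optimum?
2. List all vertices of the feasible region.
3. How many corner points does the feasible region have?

1. C4, y ≥ 0
2. (0, 0), (4, 0), (0, 5.333)
3. 3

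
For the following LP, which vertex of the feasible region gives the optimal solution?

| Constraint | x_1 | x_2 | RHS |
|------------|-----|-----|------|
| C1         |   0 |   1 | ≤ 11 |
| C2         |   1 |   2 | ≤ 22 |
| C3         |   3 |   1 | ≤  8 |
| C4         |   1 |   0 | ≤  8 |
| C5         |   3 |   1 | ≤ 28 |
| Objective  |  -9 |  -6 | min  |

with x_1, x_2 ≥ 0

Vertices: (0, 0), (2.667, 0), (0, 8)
(0, 8) with z = -48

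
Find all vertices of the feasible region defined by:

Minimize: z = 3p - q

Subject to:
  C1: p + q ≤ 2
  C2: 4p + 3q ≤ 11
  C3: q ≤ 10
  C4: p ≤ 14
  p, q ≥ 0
Each vertex is the intersection of two constraint boundaries that also satisfies all remaining constraints:
  p = 0 and q = 0 → (0, 0)
  p + q = 2 and q = 0 → (2, 0)
  p + q = 2 and p = 0 → (0, 2)

Vertices: (0, 0), (2, 0), (0, 2)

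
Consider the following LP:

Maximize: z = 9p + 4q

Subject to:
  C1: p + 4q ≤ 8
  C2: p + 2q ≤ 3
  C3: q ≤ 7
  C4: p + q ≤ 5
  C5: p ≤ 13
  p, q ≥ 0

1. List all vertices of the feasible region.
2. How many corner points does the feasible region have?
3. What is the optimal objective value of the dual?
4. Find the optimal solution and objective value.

1. (0, 0), (3, 0), (0, 1.5)
2. 3
3. 27 (by strong duality, equal to the primal optimum)
4. p = 3, q = 0, z = 27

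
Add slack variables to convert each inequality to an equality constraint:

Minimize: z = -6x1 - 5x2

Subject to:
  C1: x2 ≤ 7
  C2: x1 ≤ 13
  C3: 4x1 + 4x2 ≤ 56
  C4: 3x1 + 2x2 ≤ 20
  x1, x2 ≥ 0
min z = -6x1 - 5x2

s.t.
  x2 + s1 = 7
  x1 + s2 = 13
  4x1 + 4x2 + s3 = 56
  3x1 + 2x2 + s4 = 20
  x1, x2, s1, s2, s3, s4 ≥ 0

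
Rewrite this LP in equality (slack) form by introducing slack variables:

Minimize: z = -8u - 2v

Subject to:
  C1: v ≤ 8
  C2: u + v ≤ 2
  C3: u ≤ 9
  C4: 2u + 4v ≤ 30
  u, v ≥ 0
min z = -8u - 2v

s.t.
  v + s1 = 8
  u + v + s2 = 2
  u + s3 = 9
  2u + 4v + s4 = 30
  u, v, s1, s2, s3, s4 ≥ 0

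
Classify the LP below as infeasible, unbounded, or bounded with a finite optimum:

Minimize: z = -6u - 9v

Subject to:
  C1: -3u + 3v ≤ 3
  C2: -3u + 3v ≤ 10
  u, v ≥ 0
Feasible point: (0, 0) satisfies every constraint, so the LP is feasible.
Direction d = (1, 0): for each constraint row a, a·d ≤ 0 —
  (-3)(1) + (3)(0) = -3 ≤ 0
  (-3)(1) + (3)(0) = -3 ≤ 0
and d ≥ 0, so (0, 0) + t·d stays feasible for every t ≥ 0. Along this ray z = -6u - 9v changes by -6 per unit t, so z → −∞.

Unbounded: there is a feasible ray along which z → −∞.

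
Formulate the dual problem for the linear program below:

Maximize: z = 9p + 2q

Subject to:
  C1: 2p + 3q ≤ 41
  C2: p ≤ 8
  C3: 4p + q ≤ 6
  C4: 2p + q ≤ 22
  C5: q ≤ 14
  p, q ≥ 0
Minimize: z = 41y1 + 8y2 + 6y3 + 22y4 + 14y5

Subject to:
  C1: -2y1 - y2 - 4y3 - 2y4 ≤ -9
  C2: -3y1 - y3 - y4 - y5 ≤ -2
  y1, y2, y3, y4, y5 ≥ 0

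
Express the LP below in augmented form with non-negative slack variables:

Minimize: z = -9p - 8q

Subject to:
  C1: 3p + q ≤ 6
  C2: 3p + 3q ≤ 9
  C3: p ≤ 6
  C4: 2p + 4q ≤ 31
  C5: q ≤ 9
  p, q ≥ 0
min z = -9p - 8q

s.t.
  3p + q + s1 = 6
  3p + 3q + s2 = 9
  p + s3 = 6
  2p + 4q + s4 = 31
  q + s5 = 9
  p, q, s1, s2, s3, s4, s5 ≥ 0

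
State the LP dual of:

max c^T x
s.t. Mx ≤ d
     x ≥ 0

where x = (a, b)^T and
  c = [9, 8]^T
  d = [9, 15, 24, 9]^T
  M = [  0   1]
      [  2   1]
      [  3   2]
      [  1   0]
Minimize: z = 9y1 + 15y2 + 24y3 + 9y4

Subject to:
  C1: -2y2 - 3y3 - y4 ≤ -9
  C2: -y1 - y2 - 2y3 ≤ -8
  y1, y2, y3, y4 ≥ 0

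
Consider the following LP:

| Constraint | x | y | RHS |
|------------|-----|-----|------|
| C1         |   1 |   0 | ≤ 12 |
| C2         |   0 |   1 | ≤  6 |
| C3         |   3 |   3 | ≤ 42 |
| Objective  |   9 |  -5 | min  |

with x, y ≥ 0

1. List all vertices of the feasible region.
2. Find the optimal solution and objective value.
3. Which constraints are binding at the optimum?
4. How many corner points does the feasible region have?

1. (0, 0), (12, 0), (12, 2), (8, 6), (0, 6)
2. x = 0, y = 6, z = -30
3. C2, x ≥ 0
4. 5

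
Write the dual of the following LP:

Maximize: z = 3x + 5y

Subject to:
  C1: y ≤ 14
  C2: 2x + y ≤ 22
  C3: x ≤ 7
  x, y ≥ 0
Minimize: z = 14y1 + 22y2 + 7y3

Subject to:
  C1: -2y2 - y3 ≤ -3
  C2: -y1 - y2 ≤ -5
  y1, y2, y3 ≥ 0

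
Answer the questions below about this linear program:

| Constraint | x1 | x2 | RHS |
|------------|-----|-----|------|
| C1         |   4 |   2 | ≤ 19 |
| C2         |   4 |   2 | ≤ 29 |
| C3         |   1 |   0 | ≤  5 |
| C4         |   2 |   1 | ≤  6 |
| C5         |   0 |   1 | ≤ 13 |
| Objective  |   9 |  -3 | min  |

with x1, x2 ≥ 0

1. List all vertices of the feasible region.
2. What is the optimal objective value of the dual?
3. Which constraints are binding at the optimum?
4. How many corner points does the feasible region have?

1. (0, 0), (3, 0), (0, 6)
2. -18 (by strong duality, equal to the primal optimum)
3. C4, x1 ≥ 0
4. 3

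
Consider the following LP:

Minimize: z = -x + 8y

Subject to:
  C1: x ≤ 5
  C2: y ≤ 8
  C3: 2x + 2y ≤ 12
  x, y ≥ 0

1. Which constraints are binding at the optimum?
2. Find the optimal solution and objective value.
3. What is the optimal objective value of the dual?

1. C1, y ≥ 0
2. x = 5, y = 0, z = -5
3. -5 (by strong duality, equal to the primal optimum)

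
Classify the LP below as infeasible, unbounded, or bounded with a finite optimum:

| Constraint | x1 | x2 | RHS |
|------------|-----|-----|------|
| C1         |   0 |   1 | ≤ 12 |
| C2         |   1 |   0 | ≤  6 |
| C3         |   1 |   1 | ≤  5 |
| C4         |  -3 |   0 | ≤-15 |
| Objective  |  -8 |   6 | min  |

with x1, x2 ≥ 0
The point (5, 0) satisfies every constraint, so the LP is feasible; the constraints give x1 ≤ 6 and x2 ≤ 12, which with x1, x2 ≥ 0 keep the feasible region inside a bounded box. A feasible, bounded LP attains a finite optimum at a vertex.

Evaluating z = -8x1 + 6x2 at each vertex:
  (5, 0): z = -40

Bounded optimum: z* = -40 at (5, 0).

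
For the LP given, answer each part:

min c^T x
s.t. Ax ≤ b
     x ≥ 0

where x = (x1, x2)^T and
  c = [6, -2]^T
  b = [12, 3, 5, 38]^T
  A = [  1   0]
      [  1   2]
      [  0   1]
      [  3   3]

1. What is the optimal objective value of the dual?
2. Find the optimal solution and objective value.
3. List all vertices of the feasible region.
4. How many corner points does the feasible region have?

1. -3 (by strong duality, equal to the primal optimum)
2. x1 = 0, x2 = 1.5, z = -3
3. (0, 0), (3, 0), (0, 1.5)
4. 3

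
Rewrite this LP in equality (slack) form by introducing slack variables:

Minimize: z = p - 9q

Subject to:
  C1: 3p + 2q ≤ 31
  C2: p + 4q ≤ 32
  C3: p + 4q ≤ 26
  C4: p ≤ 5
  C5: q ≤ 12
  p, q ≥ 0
min z = p - 9q

s.t.
  3p + 2q + s1 = 31
  p + 4q + s2 = 32
  p + 4q + s3 = 26
  p + s4 = 5
  q + s5 = 12
  p, q, s1, s2, s3, s4, s5 ≥ 0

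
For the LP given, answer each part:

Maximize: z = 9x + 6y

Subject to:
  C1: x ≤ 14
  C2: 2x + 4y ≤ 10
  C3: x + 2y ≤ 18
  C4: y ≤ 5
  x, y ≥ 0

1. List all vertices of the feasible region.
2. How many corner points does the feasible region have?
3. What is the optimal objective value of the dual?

1. (0, 0), (5, 0), (0, 2.5)
2. 3
3. 45 (by strong duality, equal to the primal optimum)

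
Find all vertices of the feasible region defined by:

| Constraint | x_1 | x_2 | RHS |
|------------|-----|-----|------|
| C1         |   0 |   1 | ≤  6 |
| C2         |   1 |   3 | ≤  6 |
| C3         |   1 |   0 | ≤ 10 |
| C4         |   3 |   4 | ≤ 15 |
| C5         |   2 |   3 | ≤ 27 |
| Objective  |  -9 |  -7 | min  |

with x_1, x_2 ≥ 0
Each vertex is the intersection of two constraint boundaries that also satisfies all remaining constraints:
  x_1 = 0 and x_2 = 0 → (0, 0)
  3x_1 + 4x_2 = 15 and x_2 = 0 → (5, 0)
  x_1 + 3x_2 = 6 and 3x_1 + 4x_2 = 15 → (4.2, 0.6)
  x_1 + 3x_2 = 6 and x_1 = 0 → (0, 2)

Vertices: (0, 0), (5, 0), (4.2, 0.6), (0, 2)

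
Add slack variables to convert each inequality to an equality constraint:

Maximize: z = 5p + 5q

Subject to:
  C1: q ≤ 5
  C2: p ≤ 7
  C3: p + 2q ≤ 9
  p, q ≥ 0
max z = 5p + 5q

s.t.
  q + s1 = 5
  p + s2 = 7
  p + 2q + s3 = 9
  p, q, s1, s2, s3 ≥ 0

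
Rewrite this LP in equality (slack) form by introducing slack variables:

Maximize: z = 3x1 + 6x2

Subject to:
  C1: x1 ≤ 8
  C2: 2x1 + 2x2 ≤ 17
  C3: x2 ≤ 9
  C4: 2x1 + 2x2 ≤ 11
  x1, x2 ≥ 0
max z = 3x1 + 6x2

s.t.
  x1 + s1 = 8
  2x1 + 2x2 + s2 = 17
  x2 + s3 = 9
  2x1 + 2x2 + s4 = 11
  x1, x2, s1, s2, s3, s4 ≥ 0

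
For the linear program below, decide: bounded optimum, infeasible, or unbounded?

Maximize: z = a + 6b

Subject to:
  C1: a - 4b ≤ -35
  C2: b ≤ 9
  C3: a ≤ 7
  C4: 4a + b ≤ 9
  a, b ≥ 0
The point (0, 9) satisfies every constraint, so the LP is feasible; the constraints give a ≤ 7 and b ≤ 9, which with a, b ≥ 0 keep the feasible region inside a bounded box. A feasible, bounded LP attains a finite optimum at a vertex.

Evaluating z = a + 6b at each vertex:
  (0, 8.75): z = 52.5
  (0.05882, 8.765): z = 52.65
  (0, 9): z = 54

Bounded optimum: z* = 54 at (0, 9).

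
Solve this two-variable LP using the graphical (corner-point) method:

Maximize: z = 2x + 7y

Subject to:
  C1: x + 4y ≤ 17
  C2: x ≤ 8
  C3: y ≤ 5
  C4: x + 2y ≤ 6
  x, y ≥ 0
x = 0, y = 3, z = 21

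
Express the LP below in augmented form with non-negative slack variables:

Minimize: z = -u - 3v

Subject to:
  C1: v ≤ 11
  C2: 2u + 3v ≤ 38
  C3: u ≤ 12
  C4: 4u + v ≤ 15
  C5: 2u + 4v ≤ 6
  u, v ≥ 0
min z = -u - 3v

s.t.
  v + s1 = 11
  2u + 3v + s2 = 38
  u + s3 = 12
  4u + v + s4 = 15
  2u + 4v + s5 = 6
  u, v, s1, s2, s3, s4, s5 ≥ 0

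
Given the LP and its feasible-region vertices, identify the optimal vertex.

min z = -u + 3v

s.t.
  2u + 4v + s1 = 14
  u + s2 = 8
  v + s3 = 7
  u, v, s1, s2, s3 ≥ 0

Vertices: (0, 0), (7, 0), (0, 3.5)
Evaluating z = -u + 3v at each vertex:
  (0, 0): z = 0
  (7, 0): z = -7
  (0, 3.5): z = 10.5

The smallest value is z = -7, attained at (7, 0).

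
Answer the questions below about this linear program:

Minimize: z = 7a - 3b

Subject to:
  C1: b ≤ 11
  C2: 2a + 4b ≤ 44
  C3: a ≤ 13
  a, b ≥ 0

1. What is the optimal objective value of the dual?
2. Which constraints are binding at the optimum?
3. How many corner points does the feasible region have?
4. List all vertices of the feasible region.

1. -33 (by strong duality, equal to the primal optimum)
2. C1, C2, a ≥ 0
3. 4
4. (0, 0), (13, 0), (13, 4.5), (0, 11)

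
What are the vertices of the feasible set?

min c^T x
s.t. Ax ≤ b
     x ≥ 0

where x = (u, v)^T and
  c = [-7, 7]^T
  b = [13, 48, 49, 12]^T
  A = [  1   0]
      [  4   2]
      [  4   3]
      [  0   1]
Each vertex is the intersection of two constraint boundaries that also satisfies all remaining constraints:
  u = 0 and v = 0 → (0, 0)
  4u + 2v = 48 and v = 0 → (12, 0)
  4u + 2v = 48 and 4u + 3v = 49 → (11.5, 1)
  4u + 3v = 49 and v = 12 → (3.25, 12)
  v = 12 and u = 0 → (0, 12)

Vertices: (0, 0), (12, 0), (11.5, 1), (3.25, 12), (0, 12)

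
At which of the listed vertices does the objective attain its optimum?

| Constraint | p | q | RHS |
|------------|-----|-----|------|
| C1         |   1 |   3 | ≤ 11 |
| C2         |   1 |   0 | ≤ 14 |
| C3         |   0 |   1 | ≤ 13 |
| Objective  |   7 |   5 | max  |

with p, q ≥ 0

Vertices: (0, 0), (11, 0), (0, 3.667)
Evaluating z = 7p + 5q at each vertex:
  (0, 0): z = 0
  (11, 0): z = 77
  (0, 3.667): z = 18.33

The largest value is z = 77, attained at (11, 0).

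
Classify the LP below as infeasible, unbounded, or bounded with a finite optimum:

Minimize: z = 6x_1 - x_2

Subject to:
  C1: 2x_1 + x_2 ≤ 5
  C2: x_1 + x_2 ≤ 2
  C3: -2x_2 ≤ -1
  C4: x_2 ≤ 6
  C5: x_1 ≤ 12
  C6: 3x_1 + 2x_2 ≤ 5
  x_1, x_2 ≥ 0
The point (0, 2) satisfies every constraint, so the LP is feasible; the constraints give x_1 ≤ 12 and x_2 ≤ 6, which with x_1, x_2 ≥ 0 keep the feasible region inside a bounded box. A feasible, bounded LP attains a finite optimum at a vertex.

Evaluating z = 6x_1 - x_2 at each vertex:
  (0, 0.5): z = -0.5
  (1.333, 0.5): z = 7.5
  (1, 1): z = 5
  (0, 2): z = -2

Bounded optimum: z* = -2 at (0, 2).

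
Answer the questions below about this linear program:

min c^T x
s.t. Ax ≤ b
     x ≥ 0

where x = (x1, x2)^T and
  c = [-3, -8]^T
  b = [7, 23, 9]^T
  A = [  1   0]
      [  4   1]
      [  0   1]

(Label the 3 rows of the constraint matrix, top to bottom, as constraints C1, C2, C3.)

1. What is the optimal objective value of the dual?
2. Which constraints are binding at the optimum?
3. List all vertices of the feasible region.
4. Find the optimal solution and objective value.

1. -82.5 (by strong duality, equal to the primal optimum)
2. C2, C3
3. (0, 0), (5.75, 0), (3.5, 9), (0, 9)
4. x1 = 3.5, x2 = 9, z = -82.5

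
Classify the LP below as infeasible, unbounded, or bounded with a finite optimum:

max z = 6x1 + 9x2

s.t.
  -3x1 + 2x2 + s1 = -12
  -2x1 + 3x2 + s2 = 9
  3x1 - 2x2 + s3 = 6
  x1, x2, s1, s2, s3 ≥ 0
The row 3x1 - 2x2 + s3 = 6 with s3 ≥ 0 requires 3x1 - 2x2 ≤ 6, while the row -3x1 + 2x2 + s1 = -12 with s1 ≥ 0 is equivalent to 3x1 - 2x2 ≥ 12. Together they would need 12 ≤ 3x1 - 2x2 ≤ 6, which is impossible since 12 > 6. No point satisfies all constraints.

The feasible region is empty; the LP is infeasible.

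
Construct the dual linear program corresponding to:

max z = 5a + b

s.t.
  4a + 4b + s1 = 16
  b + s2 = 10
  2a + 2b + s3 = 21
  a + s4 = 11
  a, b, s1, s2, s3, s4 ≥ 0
Minimize: z = 16y1 + 10y2 + 21y3 + 11y4

Subject to:
  C1: -4y1 - 2y3 - y4 ≤ -5
  C2: -4y1 - y2 - 2y3 ≤ -1
  y1, y2, y3, y4 ≥ 0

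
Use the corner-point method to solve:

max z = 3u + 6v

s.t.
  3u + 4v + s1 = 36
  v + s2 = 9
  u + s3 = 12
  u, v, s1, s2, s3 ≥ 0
Each vertex is the intersection of two constraint boundaries that also satisfies all remaining constraints:
  u = 0 and v = 0 → (0, 0)
  3u + 4v = 36 and u = 12 → (12, 0)
  3u + 4v = 36 and v = 9 → (0, 9)

Evaluating z = 3u + 6v at each vertex:
  (0, 0): z = 0
  (12, 0): z = 36
  (0, 9): z = 54

The maximum is at (0, 9) with z = 54.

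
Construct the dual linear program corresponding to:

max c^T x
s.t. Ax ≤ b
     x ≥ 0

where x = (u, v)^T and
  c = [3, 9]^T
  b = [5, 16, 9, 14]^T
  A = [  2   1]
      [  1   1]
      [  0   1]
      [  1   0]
Minimize: z = 5y1 + 16y2 + 9y3 + 14y4

Subject to:
  C1: -2y1 - y2 - y4 ≤ -3
  C2: -y1 - y2 - y3 ≤ -9
  y1, y2, y3, y4 ≥ 0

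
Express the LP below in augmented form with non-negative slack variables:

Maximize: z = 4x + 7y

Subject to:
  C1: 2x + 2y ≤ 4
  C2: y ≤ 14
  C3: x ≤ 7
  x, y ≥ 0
max z = 4x + 7y

s.t.
  2x + 2y + s1 = 4
  y + s2 = 14
  x + s3 = 7
  x, y, s1, s2, s3 ≥ 0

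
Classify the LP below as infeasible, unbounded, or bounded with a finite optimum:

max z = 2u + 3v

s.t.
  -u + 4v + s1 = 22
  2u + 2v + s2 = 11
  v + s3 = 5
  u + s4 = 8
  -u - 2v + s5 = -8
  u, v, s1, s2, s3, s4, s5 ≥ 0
The point (0.5, 5) satisfies every constraint, so the LP is feasible; the constraints give u ≤ 8 and v ≤ 5, which with u, v ≥ 0 keep the feasible region inside a bounded box. A feasible, bounded LP attains a finite optimum at a vertex.

Feasible with finite optimum z* = 16 at (0.5, 5).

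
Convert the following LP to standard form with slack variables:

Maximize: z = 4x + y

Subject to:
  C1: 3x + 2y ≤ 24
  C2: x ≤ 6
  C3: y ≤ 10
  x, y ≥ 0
max z = 4x + y

s.t.
  3x + 2y + s1 = 24
  x + s2 = 6
  y + s3 = 10
  x, y, s1, s2, s3 ≥ 0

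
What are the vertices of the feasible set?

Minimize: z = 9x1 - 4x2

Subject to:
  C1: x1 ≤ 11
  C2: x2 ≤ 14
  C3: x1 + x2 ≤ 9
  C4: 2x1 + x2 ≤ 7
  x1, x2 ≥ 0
Each vertex is the intersection of two constraint boundaries that also satisfies all remaining constraints:
  x1 = 0 and x2 = 0 → (0, 0)
  2x1 + x2 = 7 and x2 = 0 → (3.5, 0)
  2x1 + x2 = 7 and x1 = 0 → (0, 7)

Vertices: (0, 0), (3.5, 0), (0, 7)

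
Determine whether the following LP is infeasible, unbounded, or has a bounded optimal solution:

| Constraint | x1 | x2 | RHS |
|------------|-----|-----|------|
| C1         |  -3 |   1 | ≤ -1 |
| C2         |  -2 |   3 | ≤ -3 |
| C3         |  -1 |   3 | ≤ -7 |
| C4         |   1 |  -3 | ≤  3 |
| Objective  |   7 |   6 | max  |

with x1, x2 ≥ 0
C4 requires x1 - 3x2 ≤ 3, while C3 (-x1 + 3x2 ≤ -7) is equivalent to x1 - 3x2 ≥ 7. Together they would need 7 ≤ x1 - 3x2 ≤ 3, which is impossible since 7 > 3. No point satisfies all constraints.

The feasible region is empty; the LP is infeasible.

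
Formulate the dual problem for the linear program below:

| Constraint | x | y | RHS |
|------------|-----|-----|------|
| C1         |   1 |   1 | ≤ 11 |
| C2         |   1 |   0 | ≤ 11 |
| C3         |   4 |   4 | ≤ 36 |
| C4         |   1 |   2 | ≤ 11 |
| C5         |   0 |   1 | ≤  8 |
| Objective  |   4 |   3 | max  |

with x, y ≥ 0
Minimize: z = 11y1 + 11y2 + 36y3 + 11y4 + 8y5

Subject to:
  C1: -y1 - y2 - 4y3 - y4 ≤ -4
  C2: -y1 - 4y3 - 2y4 - y5 ≤ -3
  y1, y2, y3, y4, y5 ≥ 0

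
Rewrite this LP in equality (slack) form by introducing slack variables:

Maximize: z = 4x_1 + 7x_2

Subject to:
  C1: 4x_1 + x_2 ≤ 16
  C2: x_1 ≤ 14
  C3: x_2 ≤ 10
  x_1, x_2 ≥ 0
max z = 4x_1 + 7x_2

s.t.
  4x_1 + x_2 + s1 = 16
  x_1 + s2 = 14
  x_2 + s3 = 10
  x_1, x_2, s1, s2, s3 ≥ 0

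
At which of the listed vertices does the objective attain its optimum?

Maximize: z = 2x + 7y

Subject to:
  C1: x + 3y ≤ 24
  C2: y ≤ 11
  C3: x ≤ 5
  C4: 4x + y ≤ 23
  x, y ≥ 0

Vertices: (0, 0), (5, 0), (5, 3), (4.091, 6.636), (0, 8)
Evaluating z = 2x + 7y at each vertex:
  (0, 0): z = 0
  (5, 0): z = 10
  (5, 3): z = 31
  (4.091, 6.636): z = 54.64
  (0, 8): z = 56

The largest value is z = 56, attained at (0, 8).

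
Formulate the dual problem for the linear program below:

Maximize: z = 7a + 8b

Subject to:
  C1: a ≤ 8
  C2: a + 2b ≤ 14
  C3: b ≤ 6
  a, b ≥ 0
Minimize: z = 8y1 + 14y2 + 6y3

Subject to:
  C1: -y1 - y2 ≤ -7
  C2: -2y2 - y3 ≤ -8
  y1, y2, y3 ≥ 0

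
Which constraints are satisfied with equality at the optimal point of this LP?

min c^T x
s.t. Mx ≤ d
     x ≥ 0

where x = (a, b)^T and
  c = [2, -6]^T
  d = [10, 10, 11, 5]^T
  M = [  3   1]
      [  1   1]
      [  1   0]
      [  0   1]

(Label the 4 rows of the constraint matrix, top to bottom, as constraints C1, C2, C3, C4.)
Optimal: a = 0, b = 5
Binding: C4, a ≥ 0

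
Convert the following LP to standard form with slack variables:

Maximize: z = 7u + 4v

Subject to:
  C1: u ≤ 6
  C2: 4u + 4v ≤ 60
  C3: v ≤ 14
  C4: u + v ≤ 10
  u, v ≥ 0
max z = 7u + 4v

s.t.
  u + s1 = 6
  4u + 4v + s2 = 60
  v + s3 = 14
  u + v + s4 = 10
  u, v, s1, s2, s3, s4 ≥ 0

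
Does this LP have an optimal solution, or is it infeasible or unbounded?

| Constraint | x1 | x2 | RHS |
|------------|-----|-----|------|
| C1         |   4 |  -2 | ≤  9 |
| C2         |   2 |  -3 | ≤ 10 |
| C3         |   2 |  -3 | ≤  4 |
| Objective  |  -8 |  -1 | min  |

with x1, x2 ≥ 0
Feasible point: (0, 0) satisfies every constraint, so the LP is feasible.
Direction d = (0, 1): for each constraint row a, a·d ≤ 0 —
  (4)(0) + (-2)(1) = -2 ≤ 0
  (2)(0) + (-3)(1) = -3 ≤ 0
  (2)(0) + (-3)(1) = -3 ≤ 0
and d ≥ 0, so (0, 0) + t·d stays feasible for every t ≥ 0. Along this ray z = -8x1 - x2 changes by -1 per unit t, so z → −∞.

Unbounded: there is a feasible ray along which z → −∞.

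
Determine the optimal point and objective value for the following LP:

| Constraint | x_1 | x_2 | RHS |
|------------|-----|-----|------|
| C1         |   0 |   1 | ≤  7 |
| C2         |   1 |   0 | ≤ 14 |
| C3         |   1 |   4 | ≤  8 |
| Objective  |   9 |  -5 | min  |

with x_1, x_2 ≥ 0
Each vertex is the intersection of two constraint boundaries that also satisfies all remaining constraints:
  x_1 = 0 and x_2 = 0 → (0, 0)
  x_1 + 4x_2 = 8 and x_2 = 0 → (8, 0)
  x_1 + 4x_2 = 8 and x_1 = 0 → (0, 2)

Evaluating z = 9x_1 - 5x_2 at each vertex:
  (0, 0): z = 0
  (8, 0): z = 72
  (0, 2): z = -10

The minimum is at (0, 2) with z = -10.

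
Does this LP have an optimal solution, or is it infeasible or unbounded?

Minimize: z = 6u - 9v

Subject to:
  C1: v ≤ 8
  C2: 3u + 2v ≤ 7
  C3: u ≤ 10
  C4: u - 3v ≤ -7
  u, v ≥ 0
The point (0, 3.5) satisfies every constraint, so the LP is feasible; the constraints give u ≤ 10 and v ≤ 8, which with u, v ≥ 0 keep the feasible region inside a bounded box. A feasible, bounded LP attains a finite optimum at a vertex.

Evaluating z = 6u - 9v at each vertex:
  (0, 2.333): z = -21
  (0.6364, 2.545): z = -19.09
  (0, 3.5): z = -31.5

The LP has an optimal solution: (0, 3.5) with z = -31.5.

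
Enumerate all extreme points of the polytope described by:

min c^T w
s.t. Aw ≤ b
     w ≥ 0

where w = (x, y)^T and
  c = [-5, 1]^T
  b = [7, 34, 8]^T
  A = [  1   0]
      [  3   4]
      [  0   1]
Each vertex is the intersection of two constraint boundaries that also satisfies all remaining constraints:
  x = 0 and y = 0 → (0, 0)
  x = 7 and y = 0 → (7, 0)
  x = 7 and 3x + 4y = 34 → (7, 3.25)
  3x + 4y = 34 and y = 8 → (0.6667, 8)
  y = 8 and x = 0 → (0, 8)

Vertices: (0, 0), (7, 0), (7, 3.25), (0.6667, 8), (0, 8)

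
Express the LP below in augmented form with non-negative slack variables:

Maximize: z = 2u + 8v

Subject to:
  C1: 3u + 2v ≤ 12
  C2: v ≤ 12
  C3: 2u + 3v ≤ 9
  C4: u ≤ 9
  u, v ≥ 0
max z = 2u + 8v

s.t.
  3u + 2v + s1 = 12
  v + s2 = 12
  2u + 3v + s3 = 9
  u + s4 = 9
  u, v, s1, s2, s3, s4 ≥ 0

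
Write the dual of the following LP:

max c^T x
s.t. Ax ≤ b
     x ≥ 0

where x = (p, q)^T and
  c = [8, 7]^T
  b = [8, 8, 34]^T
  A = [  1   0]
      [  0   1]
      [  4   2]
Minimize: z = 8y1 + 8y2 + 34y3

Subject to:
  C1: -y1 - 4y3 ≤ -8
  C2: -y2 - 2y3 ≤ -7
  y1, y2, y3 ≥ 0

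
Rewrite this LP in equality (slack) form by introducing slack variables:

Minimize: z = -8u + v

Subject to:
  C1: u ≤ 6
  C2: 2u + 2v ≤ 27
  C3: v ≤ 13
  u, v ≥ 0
min z = -8u + v

s.t.
  u + s1 = 6
  2u + 2v + s2 = 27
  v + s3 = 13
  u, v, s1, s2, s3 ≥ 0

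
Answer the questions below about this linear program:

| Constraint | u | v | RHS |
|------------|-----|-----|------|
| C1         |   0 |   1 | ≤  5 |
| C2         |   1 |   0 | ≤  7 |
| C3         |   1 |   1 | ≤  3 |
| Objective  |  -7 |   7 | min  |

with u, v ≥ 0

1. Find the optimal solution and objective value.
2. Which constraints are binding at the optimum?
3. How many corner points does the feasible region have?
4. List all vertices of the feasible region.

1. u = 3, v = 0, z = -21
2. C3, v ≥ 0
3. 3
4. (0, 0), (3, 0), (0, 3)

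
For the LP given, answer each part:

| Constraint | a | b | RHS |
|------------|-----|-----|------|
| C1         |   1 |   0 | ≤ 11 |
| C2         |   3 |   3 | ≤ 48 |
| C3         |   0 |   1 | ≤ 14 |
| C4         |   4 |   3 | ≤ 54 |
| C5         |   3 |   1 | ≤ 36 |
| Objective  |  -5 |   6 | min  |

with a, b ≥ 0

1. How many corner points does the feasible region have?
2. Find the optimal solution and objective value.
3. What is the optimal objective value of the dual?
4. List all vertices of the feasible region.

1. 7
2. a = 11, b = 0, z = -55
3. -55 (by strong duality, equal to the primal optimum)
4. (0, 0), (11, 0), (11, 3), (10.8, 3.6), (6, 10), (2, 14), (0, 14)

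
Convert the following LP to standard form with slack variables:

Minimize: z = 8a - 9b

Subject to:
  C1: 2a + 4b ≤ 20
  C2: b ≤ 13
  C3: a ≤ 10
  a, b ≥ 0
min z = 8a - 9b

s.t.
  2a + 4b + s1 = 20
  b + s2 = 13
  a + s3 = 10
  a, b, s1, s2, s3 ≥ 0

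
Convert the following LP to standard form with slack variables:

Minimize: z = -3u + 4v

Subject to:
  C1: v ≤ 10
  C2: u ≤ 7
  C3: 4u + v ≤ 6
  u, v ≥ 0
min z = -3u + 4v

s.t.
  v + s1 = 10
  u + s2 = 7
  4u + v + s3 = 6
  u, v, s1, s2, s3 ≥ 0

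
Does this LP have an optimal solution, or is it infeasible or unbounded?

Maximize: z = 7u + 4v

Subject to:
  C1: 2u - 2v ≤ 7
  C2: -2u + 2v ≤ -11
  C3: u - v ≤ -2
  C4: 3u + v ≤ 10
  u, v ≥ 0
C1 requires 2u - 2v ≤ 7, while C2 (-2u + 2v ≤ -11) is equivalent to 2u - 2v ≥ 11. Together they would need 11 ≤ 2u - 2v ≤ 7, which is impossible since 11 > 7. No point satisfies all constraints.

The feasible region is empty; the LP is infeasible.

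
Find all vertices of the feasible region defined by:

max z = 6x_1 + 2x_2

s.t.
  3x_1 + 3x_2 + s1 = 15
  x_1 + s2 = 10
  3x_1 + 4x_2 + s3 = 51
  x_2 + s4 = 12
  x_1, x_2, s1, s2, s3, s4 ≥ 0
Each vertex is the intersection of two constraint boundaries that also satisfies all remaining constraints:
  x_1 = 0 and x_2 = 0 → (0, 0)
  3x_1 + 3x_2 = 15 and x_2 = 0 → (5, 0)
  3x_1 + 3x_2 = 15 and x_1 = 0 → (0, 5)

Vertices: (0, 0), (5, 0), (0, 5)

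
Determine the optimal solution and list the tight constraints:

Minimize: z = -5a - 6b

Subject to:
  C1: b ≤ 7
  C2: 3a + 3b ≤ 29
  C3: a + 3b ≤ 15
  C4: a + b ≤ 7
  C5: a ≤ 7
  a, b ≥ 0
Optimal: a = 3, b = 4
Binding: C3, C4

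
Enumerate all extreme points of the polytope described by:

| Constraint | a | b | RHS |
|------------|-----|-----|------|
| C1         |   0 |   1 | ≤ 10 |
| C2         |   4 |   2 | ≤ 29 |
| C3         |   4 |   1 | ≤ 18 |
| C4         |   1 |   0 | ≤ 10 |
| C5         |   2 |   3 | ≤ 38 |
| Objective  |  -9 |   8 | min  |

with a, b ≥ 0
Each vertex is the intersection of two constraint boundaries that also satisfies all remaining constraints:
  a = 0 and b = 0 → (0, 0)
  4a + b = 18 and b = 0 → (4.5, 0)
  b = 10 and 4a + b = 18 → (2, 10)
  b = 10 and a = 0 → (0, 10)

Vertices: (0, 0), (4.5, 0), (2, 10), (0, 10)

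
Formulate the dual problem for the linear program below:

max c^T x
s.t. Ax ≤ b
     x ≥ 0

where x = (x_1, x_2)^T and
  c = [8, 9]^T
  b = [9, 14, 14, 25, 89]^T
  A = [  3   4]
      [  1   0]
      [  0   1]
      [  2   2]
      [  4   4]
Minimize: z = 9y1 + 14y2 + 14y3 + 25y4 + 89y5

Subject to:
  C1: -3y1 - y2 - 2y4 - 4y5 ≤ -8
  C2: -4y1 - y3 - 2y4 - 4y5 ≤ -9
  y1, y2, y3, y4, y5 ≥ 0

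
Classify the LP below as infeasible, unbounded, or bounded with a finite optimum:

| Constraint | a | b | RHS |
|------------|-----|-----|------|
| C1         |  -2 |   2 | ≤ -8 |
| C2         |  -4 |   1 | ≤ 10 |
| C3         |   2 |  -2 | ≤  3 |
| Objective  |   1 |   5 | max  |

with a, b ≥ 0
C3 requires 2a - 2b ≤ 3, while C1 (-2a + 2b ≤ -8) is equivalent to 2a - 2b ≥ 8. Together they would need 8 ≤ 2a - 2b ≤ 3, which is impossible since 8 > 3. No point satisfies all constraints.

Infeasible — the constraint set is empty.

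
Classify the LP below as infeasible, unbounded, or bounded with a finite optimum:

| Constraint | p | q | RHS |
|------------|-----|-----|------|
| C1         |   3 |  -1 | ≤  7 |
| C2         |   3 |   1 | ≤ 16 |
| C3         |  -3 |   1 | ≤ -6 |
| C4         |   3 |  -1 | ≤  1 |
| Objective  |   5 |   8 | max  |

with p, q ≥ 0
C4 requires 3p - q ≤ 1, while C3 (-3p + q ≤ -6) is equivalent to 3p - q ≥ 6. Together they would need 6 ≤ 3p - q ≤ 1, which is impossible since 6 > 1. No point satisfies all constraints.

Infeasible: no point satisfies all constraints simultaneously.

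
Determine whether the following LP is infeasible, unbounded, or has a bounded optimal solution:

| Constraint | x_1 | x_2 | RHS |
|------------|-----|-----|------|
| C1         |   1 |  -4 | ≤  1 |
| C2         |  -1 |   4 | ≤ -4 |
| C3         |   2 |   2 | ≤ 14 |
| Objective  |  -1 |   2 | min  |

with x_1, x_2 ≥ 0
C1 requires x_1 - 4x_2 ≤ 1, while C2 (-x_1 + 4x_2 ≤ -4) is equivalent to x_1 - 4x_2 ≥ 4. Together they would need 4 ≤ x_1 - 4x_2 ≤ 1, which is impossible since 4 > 1. No point satisfies all constraints.

Infeasible: no point satisfies all constraints simultaneously.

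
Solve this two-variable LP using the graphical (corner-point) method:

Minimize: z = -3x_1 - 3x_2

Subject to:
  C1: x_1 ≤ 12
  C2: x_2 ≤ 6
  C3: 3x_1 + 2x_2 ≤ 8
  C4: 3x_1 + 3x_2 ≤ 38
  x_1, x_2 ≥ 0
Each vertex is the intersection of two constraint boundaries that also satisfies all remaining constraints:
  x_1 = 0 and x_2 = 0 → (0, 0)
  3x_1 + 2x_2 = 8 and x_2 = 0 → (2.667, 0)
  3x_1 + 2x_2 = 8 and x_1 = 0 → (0, 4)

Evaluating z = -3x_1 - 3x_2 at each vertex:
  (0, 0): z = 0
  (2.667, 0): z = -8
  (0, 4): z = -12

The minimum is at (0, 4) with z = -12.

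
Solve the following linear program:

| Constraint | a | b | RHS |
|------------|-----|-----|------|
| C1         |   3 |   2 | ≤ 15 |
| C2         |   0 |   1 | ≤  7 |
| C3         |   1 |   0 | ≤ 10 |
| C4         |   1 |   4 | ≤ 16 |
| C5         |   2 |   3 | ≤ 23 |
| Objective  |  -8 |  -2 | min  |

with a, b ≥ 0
a = 5, b = 0, z = -40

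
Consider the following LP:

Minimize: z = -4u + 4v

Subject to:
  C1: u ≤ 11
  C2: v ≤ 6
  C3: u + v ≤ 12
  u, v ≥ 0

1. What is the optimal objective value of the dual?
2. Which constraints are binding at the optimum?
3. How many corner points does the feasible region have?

1. -44 (by strong duality, equal to the primal optimum)
2. C1, v ≥ 0
3. 5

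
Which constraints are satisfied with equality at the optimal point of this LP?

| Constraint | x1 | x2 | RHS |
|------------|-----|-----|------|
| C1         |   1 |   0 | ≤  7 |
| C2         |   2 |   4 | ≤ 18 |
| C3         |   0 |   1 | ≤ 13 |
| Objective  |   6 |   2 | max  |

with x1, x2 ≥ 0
Optimal: x1 = 7, x2 = 1
Slack at optimum:
  C1: slack = 0 (binding)
  C2: slack = 0 (binding)
  C3: slack = 12
  x1 ≥ 0: x1 = 7
  x2 ≥ 0: x2 = 1
Binding constraints: C1, C2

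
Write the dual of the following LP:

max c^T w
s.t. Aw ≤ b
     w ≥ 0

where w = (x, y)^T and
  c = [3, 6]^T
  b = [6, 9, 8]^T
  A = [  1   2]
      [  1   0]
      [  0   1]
Minimize: z = 6y1 + 9y2 + 8y3

Subject to:
  C1: -y1 - y2 ≤ -3
  C2: -2y1 - y3 ≤ -6
  y1, y2, y3 ≥ 0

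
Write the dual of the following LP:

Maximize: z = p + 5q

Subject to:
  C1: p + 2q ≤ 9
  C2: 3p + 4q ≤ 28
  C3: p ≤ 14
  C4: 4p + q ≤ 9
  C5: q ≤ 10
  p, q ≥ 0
Minimize: z = 9y1 + 28y2 + 14y3 + 9y4 + 10y5

Subject to:
  C1: -y1 - 3y2 - y3 - 4y4 ≤ -1
  C2: -2y1 - 4y2 - y4 - y5 ≤ -5
  y1, y2, y3, y4, y5 ≥ 0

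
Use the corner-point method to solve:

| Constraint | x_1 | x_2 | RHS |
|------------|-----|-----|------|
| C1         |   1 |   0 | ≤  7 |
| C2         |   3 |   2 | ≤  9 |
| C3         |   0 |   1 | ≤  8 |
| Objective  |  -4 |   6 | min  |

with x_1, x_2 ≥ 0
x_1 = 3, x_2 = 0, z = -12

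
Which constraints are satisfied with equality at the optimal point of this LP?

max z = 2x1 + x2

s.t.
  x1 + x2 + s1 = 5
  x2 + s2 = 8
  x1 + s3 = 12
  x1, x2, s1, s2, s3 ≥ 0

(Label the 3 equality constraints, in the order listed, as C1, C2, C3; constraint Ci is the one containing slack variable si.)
Optimal: x1 = 5, x2 = 0
Slack at optimum:
  C1: slack = 0 (binding)
  C2: slack = 8
  C3: slack = 7
  x1 ≥ 0: x1 = 5
  x2 ≥ 0: x2 = 0 (binding)
Binding constraints: C1, x2 ≥ 0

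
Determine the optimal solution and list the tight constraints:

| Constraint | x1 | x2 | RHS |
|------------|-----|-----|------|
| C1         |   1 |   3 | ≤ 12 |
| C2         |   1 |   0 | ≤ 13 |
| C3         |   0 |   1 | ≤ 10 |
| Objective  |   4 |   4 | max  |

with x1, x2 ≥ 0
Optimal: x1 = 12, x2 = 0
Slack at optimum:
  C1: slack = 0 (binding)
  C2: slack = 1
  C3: slack = 10
  x1 ≥ 0: x1 = 12
  x2 ≥ 0: x2 = 0 (binding)
Binding constraints: C1, x2 ≥ 0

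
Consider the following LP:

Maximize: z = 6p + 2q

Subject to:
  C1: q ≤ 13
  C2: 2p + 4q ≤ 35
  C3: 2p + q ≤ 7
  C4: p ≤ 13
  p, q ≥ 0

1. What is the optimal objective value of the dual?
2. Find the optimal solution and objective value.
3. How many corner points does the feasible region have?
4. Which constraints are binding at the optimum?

1. 21 (by strong duality, equal to the primal optimum)
2. p = 3.5, q = 0, z = 21
3. 3
4. C3, q ≥ 0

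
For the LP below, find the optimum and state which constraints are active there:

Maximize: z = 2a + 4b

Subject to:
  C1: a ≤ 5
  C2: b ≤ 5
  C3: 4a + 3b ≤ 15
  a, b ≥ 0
Optimal: a = 0, b = 5
Binding: C2, C3, a ≥ 0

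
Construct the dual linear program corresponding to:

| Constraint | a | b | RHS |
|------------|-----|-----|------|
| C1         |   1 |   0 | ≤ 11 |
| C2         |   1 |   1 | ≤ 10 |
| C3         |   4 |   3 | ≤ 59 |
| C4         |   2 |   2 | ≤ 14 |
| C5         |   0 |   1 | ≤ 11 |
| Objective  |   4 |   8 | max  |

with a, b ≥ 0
Minimize: z = 11y1 + 10y2 + 59y3 + 14y4 + 11y5

Subject to:
  C1: -y1 - y2 - 4y3 - 2y4 ≤ -4
  C2: -y2 - 3y3 - 2y4 - y5 ≤ -8
  y1, y2, y3, y4, y5 ≥ 0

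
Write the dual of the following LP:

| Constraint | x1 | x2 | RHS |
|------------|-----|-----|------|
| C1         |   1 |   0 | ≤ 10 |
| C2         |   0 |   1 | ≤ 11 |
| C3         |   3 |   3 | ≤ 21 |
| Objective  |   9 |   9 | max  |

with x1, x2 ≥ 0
Minimize: z = 10y1 + 11y2 + 21y3

Subject to:
  C1: -y1 - 3y3 ≤ -9
  C2: -y2 - 3y3 ≤ -9
  y1, y2, y3 ≥ 0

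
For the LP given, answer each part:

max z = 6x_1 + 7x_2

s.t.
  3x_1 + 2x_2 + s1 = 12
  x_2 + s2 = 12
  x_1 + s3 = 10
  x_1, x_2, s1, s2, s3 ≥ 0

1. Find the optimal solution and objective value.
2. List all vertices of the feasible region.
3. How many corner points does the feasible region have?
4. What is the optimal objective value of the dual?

1. x_1 = 0, x_2 = 6, z = 42
2. (0, 0), (4, 0), (0, 6)
3. 3
4. 42 (by strong duality, equal to the primal optimum)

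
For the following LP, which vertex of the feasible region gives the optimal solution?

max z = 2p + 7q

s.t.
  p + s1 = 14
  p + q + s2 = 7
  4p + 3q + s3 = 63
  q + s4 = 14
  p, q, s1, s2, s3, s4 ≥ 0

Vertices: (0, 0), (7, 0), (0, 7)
Evaluating z = 2p + 7q at each vertex:
  (0, 0): z = 0
  (7, 0): z = 14
  (0, 7): z = 49

The largest value is z = 49, attained at (0, 7).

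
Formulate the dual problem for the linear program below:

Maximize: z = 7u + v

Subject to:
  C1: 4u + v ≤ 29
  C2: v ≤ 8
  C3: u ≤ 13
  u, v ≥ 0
Minimize: z = 29y1 + 8y2 + 13y3

Subject to:
  C1: -4y1 - y3 ≤ -7
  C2: -y1 - y2 ≤ -1
  y1, y2, y3 ≥ 0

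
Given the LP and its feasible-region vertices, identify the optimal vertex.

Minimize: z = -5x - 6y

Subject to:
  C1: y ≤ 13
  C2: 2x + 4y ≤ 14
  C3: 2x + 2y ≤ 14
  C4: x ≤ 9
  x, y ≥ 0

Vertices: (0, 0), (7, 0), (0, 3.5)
(7, 0) with z = -35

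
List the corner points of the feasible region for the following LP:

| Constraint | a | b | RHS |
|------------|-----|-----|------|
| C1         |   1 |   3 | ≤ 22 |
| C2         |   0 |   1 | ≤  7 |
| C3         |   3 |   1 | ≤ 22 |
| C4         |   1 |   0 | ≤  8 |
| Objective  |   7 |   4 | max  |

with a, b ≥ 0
Each vertex is the intersection of two constraint boundaries that also satisfies all remaining constraints:
  a = 0 and b = 0 → (0, 0)
  3a + b = 22 and b = 0 → (7.333, 0)
  a + 3b = 22 and 3a + b = 22 → (5.5, 5.5)
  a + 3b = 22 and b = 7 → (1, 7)
  b = 7 and a = 0 → (0, 7)

Vertices: (0, 0), (7.333, 0), (5.5, 5.5), (1, 7), (0, 7)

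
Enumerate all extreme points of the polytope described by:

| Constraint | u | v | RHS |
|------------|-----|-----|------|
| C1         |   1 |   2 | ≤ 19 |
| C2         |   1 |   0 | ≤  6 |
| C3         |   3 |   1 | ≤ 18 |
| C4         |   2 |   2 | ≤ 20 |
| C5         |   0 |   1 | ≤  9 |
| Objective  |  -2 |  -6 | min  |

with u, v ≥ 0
Each vertex is the intersection of two constraint boundaries that also satisfies all remaining constraints:
  u = 0 and v = 0 → (0, 0)
  u = 6 and 3u + v = 18 → (6, 0)
  3u + v = 18 and 2u + 2v = 20 → (4, 6)
  u + 2v = 19 and 2u + 2v = 20 → (1, 9)
  v = 9 and u = 0 → (0, 9)

Vertices: (0, 0), (6, 0), (4, 6), (1, 9), (0, 9)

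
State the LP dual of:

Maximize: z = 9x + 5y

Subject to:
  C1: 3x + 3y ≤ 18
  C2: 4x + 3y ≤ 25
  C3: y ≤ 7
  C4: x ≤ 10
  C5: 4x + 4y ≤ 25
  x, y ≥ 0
Minimize: z = 18y1 + 25y2 + 7y3 + 10y4 + 25y5

Subject to:
  C1: -3y1 - 4y2 - y4 - 4y5 ≤ -9
  C2: -3y1 - 3y2 - y3 - 4y5 ≤ -5
  y1, y2, y3, y4, y5 ≥ 0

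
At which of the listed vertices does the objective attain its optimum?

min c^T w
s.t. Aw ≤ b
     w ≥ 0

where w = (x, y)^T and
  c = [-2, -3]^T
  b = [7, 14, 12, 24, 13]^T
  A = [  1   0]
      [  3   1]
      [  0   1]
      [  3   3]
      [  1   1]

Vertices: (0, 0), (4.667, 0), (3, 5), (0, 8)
(0, 8) with z = -24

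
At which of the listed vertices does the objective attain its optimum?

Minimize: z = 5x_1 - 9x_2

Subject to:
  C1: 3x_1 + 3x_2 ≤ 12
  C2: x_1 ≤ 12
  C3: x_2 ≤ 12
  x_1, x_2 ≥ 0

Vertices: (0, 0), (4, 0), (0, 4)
Evaluating z = 5x_1 - 9x_2 at each vertex:
  (0, 0): z = 0
  (4, 0): z = 20
  (0, 4): z = -36

The smallest value is z = -36, attained at (0, 4).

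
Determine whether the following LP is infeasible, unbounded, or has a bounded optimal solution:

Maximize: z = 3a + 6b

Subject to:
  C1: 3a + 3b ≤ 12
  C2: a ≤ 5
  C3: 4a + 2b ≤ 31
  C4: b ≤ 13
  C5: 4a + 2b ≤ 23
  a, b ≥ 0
The point (0, 4) satisfies every constraint, so the LP is feasible; the constraints give a ≤ 5 and b ≤ 13, which with a, b ≥ 0 keep the feasible region inside a bounded box. A feasible, bounded LP attains a finite optimum at a vertex.

Evaluating z = 3a + 6b at each vertex:
  (0, 0): z = 0
  (4, 0): z = 12
  (0, 4): z = 24

Bounded optimum: z* = 24 at (0, 4).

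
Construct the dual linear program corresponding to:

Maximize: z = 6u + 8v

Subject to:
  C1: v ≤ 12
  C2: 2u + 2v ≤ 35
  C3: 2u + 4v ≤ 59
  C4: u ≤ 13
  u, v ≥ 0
Minimize: z = 12y1 + 35y2 + 59y3 + 13y4

Subject to:
  C1: -2y2 - 2y3 - y4 ≤ -6
  C2: -y1 - 2y2 - 4y3 ≤ -8
  y1, y2, y3, y4 ≥ 0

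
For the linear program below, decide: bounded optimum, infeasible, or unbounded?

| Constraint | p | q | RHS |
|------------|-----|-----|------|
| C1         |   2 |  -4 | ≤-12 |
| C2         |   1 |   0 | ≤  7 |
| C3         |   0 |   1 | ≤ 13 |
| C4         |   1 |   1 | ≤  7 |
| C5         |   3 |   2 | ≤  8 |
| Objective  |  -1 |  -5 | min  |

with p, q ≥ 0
The point (0, 4) satisfies every constraint, so the LP is feasible; the constraints give p ≤ 7 and q ≤ 13, which with p, q ≥ 0 keep the feasible region inside a bounded box. A feasible, bounded LP attains a finite optimum at a vertex.

Evaluating z = -p - 5q at each vertex:
  (0, 3): z = -15
  (0.5, 3.25): z = -16.75
  (0, 4): z = -20

Bounded optimum: z* = -20 at (0, 4).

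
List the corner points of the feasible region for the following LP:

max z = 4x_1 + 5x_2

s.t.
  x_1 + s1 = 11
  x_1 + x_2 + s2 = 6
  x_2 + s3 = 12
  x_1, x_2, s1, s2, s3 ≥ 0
Each vertex is the intersection of two constraint boundaries that also satisfies all remaining constraints:
  x_1 = 0 and x_2 = 0 → (0, 0)
  x_1 + x_2 = 6 and x_2 = 0 → (6, 0)
  x_1 + x_2 = 6 and x_1 = 0 → (0, 6)

Vertices: (0, 0), (6, 0), (0, 6)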